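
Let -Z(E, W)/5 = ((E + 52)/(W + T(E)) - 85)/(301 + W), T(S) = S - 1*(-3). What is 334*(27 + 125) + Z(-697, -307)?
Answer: 152245204/3003 ≈ 50698.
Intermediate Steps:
T(S) = 3 + S (T(S) = S + 3 = 3 + S)
Z(E, W) = -5*(-85 + (52 + E)/(3 + E + W))/(301 + W) (Z(E, W) = -5*((E + 52)/(W + (3 + E)) - 85)/(301 + W) = -5*((52 + E)/(3 + E + W) - 85)/(301 + W) = -5*(-85 + (52 + E)/(3 + E + W))/(301 + W))
334*(27 + 125) + Z(-697, -307) = 334*(27 + 125) + 5*(203 + 84*(-697) + 85*(-307))/(903 + (-307)**2 + 301*(-697) + 304*(-307) - 697*(-307)) = 334*152 + 5*(203 - 58548 - 26095)/(903 + 94249 - 209797 - 93328 + 213979) = 50768 + 5*(-84440)/6006 = 50768 + 5*(1/6006)*(-84440) = 50768 - 211100/3003 = 152245204/3003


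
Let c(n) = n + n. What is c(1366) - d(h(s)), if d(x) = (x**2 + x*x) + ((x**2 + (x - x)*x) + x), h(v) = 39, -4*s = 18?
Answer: -1870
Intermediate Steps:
s = -9/2 (s = -1/4*18 = -9/2 ≈ -4.5000)
c(n) = 2*n
d(x) = x + 3*x**2 (d(x) = (x**2 + x**2) + ((x**2 + 0*x) + x) = 2*x**2 + ((x**2 + 0) + x) = 2*x**2 + (x**2 + x) = 2*x**2 + (x + x**2) = x + 3*x**2)
c(1366) - d(h(s)) = 2*1366 - 39*(1 + 3*39) = 2732 - 39*(1 + 117) = 2732 - 39*118 = 2732 - 1*4602 = 2732 - 4602 = -1870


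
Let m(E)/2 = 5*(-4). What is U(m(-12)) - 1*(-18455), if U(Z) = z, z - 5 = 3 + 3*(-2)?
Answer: 18457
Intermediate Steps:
m(E) = -40 (m(E) = 2*(5*(-4)) = 2*(-20) = -40)
z = 2 (z = 5 + (3 + 3*(-2)) = 5 + (3 - 6) = 5 - 3 = 2)
U(Z) = 2
U(m(-12)) - 1*(-18455) = 2 - 1*(-18455) = 2 + 18455 = 18457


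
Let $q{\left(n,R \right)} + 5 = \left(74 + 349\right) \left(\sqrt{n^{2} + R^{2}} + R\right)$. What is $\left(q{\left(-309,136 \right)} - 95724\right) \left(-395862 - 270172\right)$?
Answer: $25443164834 - 281732382 \sqrt{113977} \approx -6.9671 \cdot 10^{10}$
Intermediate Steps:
$q{\left(n,R \right)} = -5 + 423 R + 423 \sqrt{R^{2} + n^{2}}$ ($q{\left(n,R \right)} = -5 + \left(74 + 349\right) \left(\sqrt{n^{2} + R^{2}} + R\right) = -5 + 423 \left(\sqrt{R^{2} + n^{2}} + R\right) = -5 + 423 \left(R + \sqrt{R^{2} + n^{2}}\right) = -5 + \left(423 R + 423 \sqrt{R^{2} + n^{2}}\right) = -5 + 423 R + 423 \sqrt{R^{2} + n^{2}}$)
$\left(q{\left(-309,136 \right)} - 95724\right) \left(-395862 - 270172\right) = \left(\left(-5 + 423 \cdot 136 + 423 \sqrt{136^{2} + \left(-309\right)^{2}}\right) - 95724\right) \left(-395862 - 270172\right) = \left(\left(-5 + 57528 + 423 \sqrt{18496 + 95481}\right) - 95724\right) \left(-666034\right) = \left(\left(-5 + 57528 + 423 \sqrt{113977}\right) - 95724\right) \left(-666034\right) = \left(\left(57523 + 423 \sqrt{113977}\right) - 95724\right) \left(-666034\right) = \left(-38201 + 423 \sqrt{113977}\right) \left(-666034\right) = 25443164834 - 281732382 \sqrt{113977}$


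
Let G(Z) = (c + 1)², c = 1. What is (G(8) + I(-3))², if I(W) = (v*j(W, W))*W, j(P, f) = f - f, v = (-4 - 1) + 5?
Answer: 16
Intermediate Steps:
v = 0 (v = -5 + 5 = 0)
j(P, f) = 0
I(W) = 0 (I(W) = (0*0)*W = 0*W = 0)
G(Z) = 4 (G(Z) = (1 + 1)² = 2² = 4)
(G(8) + I(-3))² = (4 + 0)² = 4² = 16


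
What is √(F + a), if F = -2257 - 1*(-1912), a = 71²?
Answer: 2*√1174 ≈ 68.527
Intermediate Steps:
a = 5041
F = -345 (F = -2257 + 1912 = -345)
√(F + a) = √(-345 + 5041) = √4696 = 2*√1174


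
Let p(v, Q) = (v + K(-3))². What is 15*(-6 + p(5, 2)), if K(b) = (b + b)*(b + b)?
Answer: 25125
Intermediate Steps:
K(b) = 4*b² (K(b) = (2*b)*(2*b) = 4*b²)
p(v, Q) = (36 + v)² (p(v, Q) = (v + 4*(-3)²)² = (v + 4*9)² = (v + 36)² = (36 + v)²)
15*(-6 + p(5, 2)) = 15*(-6 + (36 + 5)²) = 15*(-6 + 41²) = 15*(-6 + 1681) = 15*1675 = 25125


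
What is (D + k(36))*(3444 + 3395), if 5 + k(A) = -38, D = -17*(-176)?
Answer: 20168211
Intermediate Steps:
D = 2992
k(A) = -43 (k(A) = -5 - 38 = -43)
(D + k(36))*(3444 + 3395) = (2992 - 43)*(3444 + 3395) = 2949*6839 = 20168211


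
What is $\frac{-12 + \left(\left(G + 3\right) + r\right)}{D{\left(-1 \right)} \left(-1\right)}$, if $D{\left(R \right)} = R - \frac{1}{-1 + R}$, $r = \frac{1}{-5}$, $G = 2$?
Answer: $- \frac{72}{5} \approx -14.4$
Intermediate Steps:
$r = - \frac{1}{5} \approx -0.2$
$\frac{-12 + \left(\left(G + 3\right) + r\right)}{D{\left(-1 \right)} \left(-1\right)} = \frac{-12 + \left(\left(2 + 3\right) - \frac{1}{5}\right)}{\frac{-1 + \left(-1\right)^{2} - -1}{-1 - 1} \left(-1\right)} = \frac{-12 + \left(5 - \frac{1}{5}\right)}{\frac{-1 + 1 + 1}{-2} \left(-1\right)} = \frac{-12 + \frac{24}{5}}{\left(- \frac{1}{2}\right) 1 \left(-1\right)} = \frac{1}{\left(- \frac{1}{2}\right) \left(-1\right)} \left(- \frac{36}{5}\right) = \frac{1}{\frac{1}{2}} \left(- \frac{36}{5}\right) = 2 \left(- \frac{36}{5}\right) = - \frac{72}{5}$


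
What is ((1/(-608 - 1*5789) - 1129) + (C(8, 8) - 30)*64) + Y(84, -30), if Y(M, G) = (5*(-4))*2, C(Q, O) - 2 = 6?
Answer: -16485070/6397 ≈ -2577.0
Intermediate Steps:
C(Q, O) = 8 (C(Q, O) = 2 + 6 = 8)
Y(M, G) = -40 (Y(M, G) = -20*2 = -40)
((1/(-608 - 1*5789) - 1129) + (C(8, 8) - 30)*64) + Y(84, -30) = ((1/(-608 - 1*5789) - 1129) + (8 - 30)*64) - 40 = ((1/(-608 - 5789) - 1129) - 22*64) - 40 = ((1/(-6397) - 1129) - 1408) - 40 = ((-1/6397 - 1129) - 1408) - 40 = (-7222214/6397 - 1408) - 40 = -16229190/6397 - 40 = -16485070/6397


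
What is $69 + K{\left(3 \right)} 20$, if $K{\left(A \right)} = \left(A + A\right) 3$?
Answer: $429$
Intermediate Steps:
$K{\left(A \right)} = 6 A$ ($K{\left(A \right)} = 2 A 3 = 6 A$)
$69 + K{\left(3 \right)} 20 = 69 + 6 \cdot 3 \cdot 20 = 69 + 18 \cdot 20 = 69 + 360 = 429$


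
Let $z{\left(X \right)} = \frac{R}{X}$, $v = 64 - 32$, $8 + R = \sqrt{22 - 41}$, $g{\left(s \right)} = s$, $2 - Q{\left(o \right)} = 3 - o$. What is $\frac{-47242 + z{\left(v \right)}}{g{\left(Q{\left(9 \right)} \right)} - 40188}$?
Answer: $\frac{4609}{3920} - \frac{i \sqrt{19}}{1285760} \approx 1.1758 - 3.3901 \cdot 10^{-6} i$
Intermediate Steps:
$Q{\left(o \right)} = -1 + o$ ($Q{\left(o \right)} = 2 - \left(3 - o\right) = 2 + \left(-3 + o\right) = -1 + o$)
$R = -8 + i \sqrt{19}$ ($R = -8 + \sqrt{22 - 41} = -8 + \sqrt{-19} = -8 + i \sqrt{19} \approx -8.0 + 4.3589 i$)
$v = 32$
$z{\left(X \right)} = \frac{-8 + i \sqrt{19}}{X}$
$\frac{-47242 + z{\left(v \right)}}{g{\left(Q{\left(9 \right)} \right)} - 40188} = \frac{-47242 + \frac{-8 + i \sqrt{19}}{32}}{\left(-1 + 9\right) - 40188} = \frac{-47242 + \frac{-8 + i \sqrt{19}}{32}}{8 - 40188} = \frac{-47242 - \left(\frac{1}{4} - \frac{i \sqrt{19}}{32}\right)}{-40180} = \left(- \frac{188969}{4} + \frac{i \sqrt{19}}{32}\right) \left(- \frac{1}{40180}\right) = \frac{4609}{3920} - \frac{i \sqrt{19}}{1285760}$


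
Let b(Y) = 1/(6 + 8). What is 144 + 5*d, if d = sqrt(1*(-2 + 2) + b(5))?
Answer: 144 + 5*sqrt(14)/14 ≈ 145.34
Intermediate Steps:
b(Y) = 1/14
d = sqrt(14)/14 (d = sqrt(1*(-2 + 2) + 1/14) = sqrt(1*0 + 1/14) = sqrt(0 + 1/14) = sqrt(1/14) = sqrt(14)/14 ≈ 0.26726)
144 + 5*d = 144 + 5*(sqrt(14)/14) = 144 + 5*sqrt(14)/14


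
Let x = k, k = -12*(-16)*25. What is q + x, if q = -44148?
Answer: -39348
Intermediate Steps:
k = 4800 (k = 192*25 = 4800)
x = 4800
q + x = -44148 + 4800 = -39348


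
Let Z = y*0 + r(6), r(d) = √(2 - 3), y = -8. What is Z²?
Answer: -1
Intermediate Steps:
r(d) = I (r(d) = √(-1) = I)
Z = I (Z = -8*0 + I = 0 + I = I ≈ 1.0*I)
Z² = I² = -1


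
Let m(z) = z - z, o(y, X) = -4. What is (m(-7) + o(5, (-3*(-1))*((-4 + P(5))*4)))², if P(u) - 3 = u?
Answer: 16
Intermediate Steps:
P(u) = 3 + u
m(z) = 0
(m(-7) + o(5, (-3*(-1))*((-4 + P(5))*4)))² = (0 - 4)² = (-4)² = 16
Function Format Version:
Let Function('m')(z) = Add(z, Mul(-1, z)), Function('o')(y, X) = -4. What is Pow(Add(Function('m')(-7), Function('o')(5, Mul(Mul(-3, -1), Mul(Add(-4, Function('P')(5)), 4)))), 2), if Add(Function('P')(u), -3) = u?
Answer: 16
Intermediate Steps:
Function('P')(u) = Add(3, u)
Function('m')(z) = 0
Pow(Add(Function('m')(-7), Function('o')(5, Mul(Mul(-3, -1), Mul(Add(-4, Function('P')(5)), 4)))), 2) = Pow(Add(0, -4), 2) = Pow(-4, 2) = 16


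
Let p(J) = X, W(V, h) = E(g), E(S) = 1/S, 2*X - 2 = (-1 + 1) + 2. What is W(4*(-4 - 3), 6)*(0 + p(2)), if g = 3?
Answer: ⅔ ≈ 0.66667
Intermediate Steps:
X = 2 (X = 1 + ((-1 + 1) + 2)/2 = 1 + (0 + 2)/2 = 1 + (½)*2 = 1 + 1 = 2)
W(V, h) = ⅓ (W(V, h) = 1/3 = ⅓)
p(J) = 2
W(4*(-4 - 3), 6)*(0 + p(2)) = (0 + 2)/3 = (⅓)*2 = ⅔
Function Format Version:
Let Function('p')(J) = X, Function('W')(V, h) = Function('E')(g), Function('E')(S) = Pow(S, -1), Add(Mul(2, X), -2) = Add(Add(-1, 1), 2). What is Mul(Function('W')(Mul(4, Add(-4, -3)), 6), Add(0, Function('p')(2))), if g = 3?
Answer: Rational(2, 3) ≈ 0.66667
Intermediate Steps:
X = 2 (X = Add(1, Mul(Rational(1, 2), Add(Add(-1, 1), 2))) = Add(1, Mul(Rational(1, 2), Add(0, 2))) = Add(1, Mul(Rational(1, 2), 2)) = Add(1, 1) = 2)
Function('W')(V, h) = Rational(1, 3) (Function('W')(V, h) = Pow(3, -1) = Rational(1, 3))
Function('p')(J) = 2
Mul(Function('W')(Mul(4, Add(-4, -3)), 6), Add(0, Function('p')(2))) = Mul(Rational(1, 3), Add(0, 2)) = Mul(Rational(1, 3), 2) = Rational(2, 3)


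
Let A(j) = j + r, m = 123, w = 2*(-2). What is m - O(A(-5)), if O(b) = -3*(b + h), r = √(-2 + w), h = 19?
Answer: 165 + 3*I*√6 ≈ 165.0 + 7.3485*I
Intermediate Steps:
w = -4
r = I*√6 (r = √(-2 - 4) = √(-6) = I*√6 ≈ 2.4495*I)
A(j) = j + I*√6
O(b) = -57 - 3*b (O(b) = -3*(b + 19) = -3*(19 + b) = -57 - 3*b)
m - O(A(-5)) = 123 - (-57 - 3*(-5 + I*√6)) = 123 - (-57 + (15 - 3*I*√6)) = 123 - (-42 - 3*I*√6) = 123 + (42 + 3*I*√6) = 165 + 3*I*√6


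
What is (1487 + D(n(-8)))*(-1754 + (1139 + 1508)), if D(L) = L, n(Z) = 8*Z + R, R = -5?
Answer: 1266274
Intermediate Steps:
n(Z) = -5 + 8*Z (n(Z) = 8*Z - 5 = -5 + 8*Z)
(1487 + D(n(-8)))*(-1754 + (1139 + 1508)) = (1487 + (-5 + 8*(-8)))*(-1754 + (1139 + 1508)) = (1487 + (-5 - 64))*(-1754 + 2647) = (1487 - 69)*893 = 1418*893 = 1266274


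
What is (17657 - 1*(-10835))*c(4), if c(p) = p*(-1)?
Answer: -113968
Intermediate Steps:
c(p) = -p
(17657 - 1*(-10835))*c(4) = (17657 - 1*(-10835))*(-1*4) = (17657 + 10835)*(-4) = 28492*(-4) = -113968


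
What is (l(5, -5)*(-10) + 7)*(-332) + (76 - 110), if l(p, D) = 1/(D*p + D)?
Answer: -7406/3 ≈ -2468.7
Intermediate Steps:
l(p, D) = 1/(D + D*p)
(l(5, -5)*(-10) + 7)*(-332) + (76 - 110) = ((1/((-5)*(1 + 5)))*(-10) + 7)*(-332) + (76 - 110) = (-⅕/6*(-10) + 7)*(-332) - 34 = (-⅕*⅙*(-10) + 7)*(-332) - 34 = (-1/30*(-10) + 7)*(-332) - 34 = (⅓ + 7)*(-332) - 34 = (22/3)*(-332) - 34 = -7304/3 - 34 = -7406/3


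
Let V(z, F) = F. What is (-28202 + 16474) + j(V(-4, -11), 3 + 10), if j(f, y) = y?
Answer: -11715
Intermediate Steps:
(-28202 + 16474) + j(V(-4, -11), 3 + 10) = (-28202 + 16474) + (3 + 10) = -11728 + 13 = -11715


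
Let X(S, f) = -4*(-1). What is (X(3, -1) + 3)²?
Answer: 49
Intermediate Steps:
X(S, f) = 4
(X(3, -1) + 3)² = (4 + 3)² = 7² = 49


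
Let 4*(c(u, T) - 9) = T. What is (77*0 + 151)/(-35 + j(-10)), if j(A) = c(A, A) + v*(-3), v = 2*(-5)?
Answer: 302/3 ≈ 100.67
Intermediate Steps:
c(u, T) = 9 + T/4
v = -10
j(A) = 39 + A/4 (j(A) = (9 + A/4) - 10*(-3) = (9 + A/4) + 30 = 39 + A/4)
(77*0 + 151)/(-35 + j(-10)) = (77*0 + 151)/(-35 + (39 + (¼)*(-10))) = (0 + 151)/(-35 + (39 - 5/2)) = 151/(-35 + 73/2) = 151/(3/2) = 151*(⅔) = 302/3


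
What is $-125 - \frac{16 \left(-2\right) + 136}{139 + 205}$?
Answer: $- \frac{5388}{43} \approx -125.3$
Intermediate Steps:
$-125 - \frac{16 \left(-2\right) + 136}{139 + 205} = -125 - \frac{-32 + 136}{344} = -125 - 104 \cdot \frac{1}{344} = -125 - \frac{13}{43} = - \frac{5388}{43}$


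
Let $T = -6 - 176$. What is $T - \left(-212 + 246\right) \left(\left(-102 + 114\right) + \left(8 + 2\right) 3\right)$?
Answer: $-1610$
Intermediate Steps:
$T = -182$
$T - \left(-212 + 246\right) \left(\left(-102 + 114\right) + \left(8 + 2\right) 3\right) = -182 - \left(-212 + 246\right) \left(\left(-102 + 114\right) + \left(8 + 2\right) 3\right) = -182 - 34 \left(12 + 10 \cdot 3\right) = -182 - 34 \left(12 + 30\right) = -182 - 34 \cdot 42 = -182 - 1428 = -1610$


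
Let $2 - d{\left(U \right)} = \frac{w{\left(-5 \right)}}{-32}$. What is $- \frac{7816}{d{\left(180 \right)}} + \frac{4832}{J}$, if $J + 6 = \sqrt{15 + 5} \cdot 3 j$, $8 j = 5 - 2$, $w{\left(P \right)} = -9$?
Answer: $- \frac{22760704}{3135} - \frac{19328 \sqrt{5}}{19} \approx -9534.9$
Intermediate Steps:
$j = \frac{3}{8}$ ($j = \frac{5 - 2}{8} = \frac{1}{8} \cdot 3 = \frac{3}{8} \approx 0.375$)
$J = -6 + \frac{9 \sqrt{5}}{4}$ ($J = -6 + \sqrt{15 + 5} \cdot 3 \cdot \frac{3}{8} = -6 + \sqrt{20} \cdot 3 \cdot \frac{3}{8} = -6 + 2 \sqrt{5} \cdot 3 \cdot \frac{3}{8} = -6 + 6 \sqrt{5} \cdot \frac{3}{8} = -6 + \frac{9 \sqrt{5}}{4} \approx -0.96885$)
$d{\left(U \right)} = \frac{55}{32}$ ($d{\left(U \right)} = 2 - - \frac{9}{-32} = 2 - \left(-9\right) \left(- \frac{1}{32}\right) = 2 - \frac{9}{32} = \frac{55}{32}$)
$- \frac{7816}{d{\left(180 \right)}} + \frac{4832}{J} = - \frac{7816}{\frac{55}{32}} + \frac{4832}{-6 + \frac{9 \sqrt{5}}{4}} = \left(-7816\right) \frac{32}{55} + \frac{4832}{-6 + \frac{9 \sqrt{5}}{4}} = - \frac{250112}{55} + \frac{4832}{-6 + \frac{9 \sqrt{5}}{4}}$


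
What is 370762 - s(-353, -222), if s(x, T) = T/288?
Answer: 17796613/48 ≈ 3.7076e+5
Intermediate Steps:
s(x, T) = T/288 (s(x, T) = T*(1/288) = T/288)
370762 - s(-353, -222) = 370762 - (-222)/288 = 370762 - 1*(-37/48) = 370762 + 37/48 = 17796613/48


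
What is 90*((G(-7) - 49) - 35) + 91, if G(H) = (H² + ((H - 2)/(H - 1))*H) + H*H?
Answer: 2569/4 ≈ 642.25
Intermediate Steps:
G(H) = 2*H² + H*(-2 + H)/(-1 + H) (G(H) = (H² + ((-2 + H)/(-1 + H))*H) + H² = (H² + H*(-2 + H)/(-1 + H)) + H² = 2*H² + H*(-2 + H)/(-1 + H))
90*((G(-7) - 49) - 35) + 91 = 90*((-7*(-2 - 1*(-7) + 2*(-7)²)/(-1 - 7) - 49) - 35) + 91 = 90*((-7*(-2 + 7 + 2*49)/(-8) - 49) - 35) + 91 = 90*((-7*(-⅛)*(-2 + 7 + 98) - 49) - 35) + 91 = 90*((-7*(-⅛)*103 - 49) - 35) + 91 = 90*((721/8 - 49) - 35) + 91 = 90*(329/8 - 35) + 91 = 90*(49/8) + 91 = 2205/4 + 91 = 2569/4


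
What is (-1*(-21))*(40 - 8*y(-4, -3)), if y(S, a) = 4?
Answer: 168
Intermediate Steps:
(-1*(-21))*(40 - 8*y(-4, -3)) = (-1*(-21))*(40 - 8*4) = 21*(40 - 32) = 21*8 = 168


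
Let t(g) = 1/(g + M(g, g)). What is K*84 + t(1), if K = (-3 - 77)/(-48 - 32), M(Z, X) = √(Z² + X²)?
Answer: 83 + √2 ≈ 84.414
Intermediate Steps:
M(Z, X) = √(X² + Z²)
K = 1 (K = -80/(-80) = -80*(-1/80) = 1)
t(g) = 1/(g + √2*√(g²)) (t(g) = 1/(g + √(g² + g²)) = 1/(g + √(2*g²)) = 1/(g + √2*√(g²)))
K*84 + t(1) = 1*84 + 1/(1 + √2*√(1²)) = 84 + 1/(1 + √2*√1) = 84 + 1/(1 + √2*1) = 84 + 1/(1 + √2)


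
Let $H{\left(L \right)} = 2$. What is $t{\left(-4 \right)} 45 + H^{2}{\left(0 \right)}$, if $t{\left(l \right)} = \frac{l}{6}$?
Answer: $-26$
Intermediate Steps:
$t{\left(l \right)} = \frac{l}{6}$ ($t{\left(l \right)} = l \frac{1}{6} = \frac{l}{6}$)
$t{\left(-4 \right)} 45 + H^{2}{\left(0 \right)} = \frac{1}{6} \left(-4\right) 45 + 2^{2} = \left(- \frac{2}{3}\right) 45 + 4 = -30 + 4 = -26$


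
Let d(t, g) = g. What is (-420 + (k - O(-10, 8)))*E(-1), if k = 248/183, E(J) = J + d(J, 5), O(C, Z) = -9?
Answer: -299860/183 ≈ -1638.6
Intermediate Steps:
E(J) = 5 + J (E(J) = J + 5 = 5 + J)
k = 248/183 (k = 248*(1/183) = 248/183 ≈ 1.3552)
(-420 + (k - O(-10, 8)))*E(-1) = (-420 + (248/183 - 1*(-9)))*(5 - 1) = (-420 + (248/183 + 9))*4 = (-420 + 1895/183)*4 = -74965/183*4 = -299860/183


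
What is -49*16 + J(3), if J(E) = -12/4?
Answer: -787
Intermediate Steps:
J(E) = -3 (J(E) = -12*1/4 = -3)
-49*16 + J(3) = -49*16 - 3 = -784 - 3 = -787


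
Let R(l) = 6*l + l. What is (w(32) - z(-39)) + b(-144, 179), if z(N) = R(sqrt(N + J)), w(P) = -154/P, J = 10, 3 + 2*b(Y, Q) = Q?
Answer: 1331/16 - 7*I*sqrt(29) ≈ 83.188 - 37.696*I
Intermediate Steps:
b(Y, Q) = -3/2 + Q/2
R(l) = 7*l
z(N) = 7*sqrt(10 + N) (z(N) = 7*sqrt(N + 10) = 7*sqrt(10 + N))
(w(32) - z(-39)) + b(-144, 179) = (-154/32 - 7*sqrt(10 - 39)) + (-3/2 + (1/2)*179) = (-154*1/32 - 7*sqrt(-29)) + (-3/2 + 179/2) = (-77/16 - 7*I*sqrt(29)) + 88 = 1331/16 - 7*I*sqrt(29)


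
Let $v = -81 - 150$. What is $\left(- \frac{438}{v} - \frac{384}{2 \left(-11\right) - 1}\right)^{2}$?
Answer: $\frac{1084121476}{3136441} \approx 345.65$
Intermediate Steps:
$v = -231$
$\left(- \frac{438}{v} - \frac{384}{2 \left(-11\right) - 1}\right)^{2} = \left(- \frac{438}{-231} - \frac{384}{2 \left(-11\right) - 1}\right)^{2} = \left(\left(-438\right) \left(- \frac{1}{231}\right) - \frac{384}{-22 - 1}\right)^{2} = \left(\frac{146}{77} - \frac{384}{-23}\right)^{2} = \left(\frac{146}{77} - - \frac{384}{23}\right)^{2} = \left(\frac{146}{77} + \frac{384}{23}\right)^{2} = \left(\frac{32926}{1771}\right)^{2} = \frac{1084121476}{3136441}$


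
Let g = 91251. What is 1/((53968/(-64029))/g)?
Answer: -5842710279/53968 ≈ -1.0826e+5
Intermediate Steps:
1/((53968/(-64029))/g) = 1/((53968/(-64029))/91251) = 1/((53968*(-1/64029))*(1/91251)) = 1/(-53968/64029*1/91251) = 1/(-53968/5842710279) = -5842710279/53968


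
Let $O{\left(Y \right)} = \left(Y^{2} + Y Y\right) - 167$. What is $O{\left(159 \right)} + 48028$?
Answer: $98423$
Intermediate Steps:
$O{\left(Y \right)} = -167 + 2 Y^{2}$ ($O{\left(Y \right)} = \left(Y^{2} + Y^{2}\right) - 167 = 2 Y^{2} - 167 = -167 + 2 Y^{2}$)
$O{\left(159 \right)} + 48028 = \left(-167 + 2 \cdot 159^{2}\right) + 48028 = \left(-167 + 2 \cdot 25281\right) + 48028 = \left(-167 + 50562\right) + 48028 = 50395 + 48028 = 98423$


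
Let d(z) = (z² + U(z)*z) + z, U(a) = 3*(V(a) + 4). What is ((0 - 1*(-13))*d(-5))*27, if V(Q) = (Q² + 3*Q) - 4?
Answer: -45630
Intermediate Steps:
V(Q) = -4 + Q² + 3*Q
U(a) = 3*a² + 9*a (U(a) = 3*((-4 + a² + 3*a) + 4) = 3*(a² + 3*a) = 3*a² + 9*a)
d(z) = z + z² + 3*z²*(3 + z) (d(z) = (z² + (3*z*(3 + z))*z) + z = (z² + 3*z²*(3 + z)) + z = z + z² + 3*z²*(3 + z))
((0 - 1*(-13))*d(-5))*27 = ((0 - 1*(-13))*(-5*(1 + 3*(-5)² + 10*(-5))))*27 = ((0 + 13)*(-5*(1 + 3*25 - 50)))*27 = (13*(-5*(1 + 75 - 50)))*27 = (13*(-5*26))*27 = (13*(-130))*27 = -1690*27 = -45630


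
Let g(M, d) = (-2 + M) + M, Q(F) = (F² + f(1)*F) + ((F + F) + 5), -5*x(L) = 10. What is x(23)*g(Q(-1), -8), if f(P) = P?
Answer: -8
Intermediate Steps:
x(L) = -2 (x(L) = -⅕*10 = -2)
Q(F) = 5 + F² + 3*F (Q(F) = (F² + 1*F) + ((F + F) + 5) = (F² + F) + (2*F + 5) = (F + F²) + (5 + 2*F) = 5 + F² + 3*F)
g(M, d) = -2 + 2*M
x(23)*g(Q(-1), -8) = -2*(-2 + 2*(5 + (-1)² + 3*(-1))) = -2*(-2 + 2*(5 + 1 - 3)) = -2*(-2 + 2*3) = -2*(-2 + 6) = -2*4 = -8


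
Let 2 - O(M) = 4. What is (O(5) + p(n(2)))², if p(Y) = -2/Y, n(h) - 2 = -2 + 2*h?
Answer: 25/4 ≈ 6.2500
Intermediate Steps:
n(h) = 2*h (n(h) = 2 + (-2 + 2*h) = 2*h)
O(M) = -2 (O(M) = 2 - 1*4 = 2 - 4 = -2)
(O(5) + p(n(2)))² = (-2 - 2/(2*2))² = (-2 - 2/4)² = (-2 - 2*¼)² = (-2 - ½)² = (-5/2)² = 25/4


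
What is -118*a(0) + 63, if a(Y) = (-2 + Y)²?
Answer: -409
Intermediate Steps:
-118*a(0) + 63 = -118*(-2 + 0)² + 63 = -118*(-2)² + 63 = -118*4 + 63 = -472 + 63 = -409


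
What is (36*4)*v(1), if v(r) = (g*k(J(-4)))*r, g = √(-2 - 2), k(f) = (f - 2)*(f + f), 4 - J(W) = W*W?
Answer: 96768*I ≈ 96768.0*I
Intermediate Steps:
J(W) = 4 - W² (J(W) = 4 - W*W = 4 - W²)
k(f) = 2*f*(-2 + f) (k(f) = (-2 + f)*(2*f) = 2*f*(-2 + f))
g = 2*I (g = √(-4) = 2*I ≈ 2.0*I)
v(r) = 672*I*r (v(r) = ((2*I)*(2*(4 - 1*(-4)²)*(-2 + (4 - 1*(-4)²))))*r = ((2*I)*(2*(4 - 1*16)*(-2 + (4 - 1*16))))*r = ((2*I)*(2*(4 - 16)*(-2 + (4 - 16))))*r = ((2*I)*(2*(-12)*(-2 - 12)))*r = ((2*I)*(2*(-12)*(-14)))*r = ((2*I)*336)*r = (672*I)*r = 672*I*r)
(36*4)*v(1) = (36*4)*(672*I*1) = 144*(672*I) = 96768*I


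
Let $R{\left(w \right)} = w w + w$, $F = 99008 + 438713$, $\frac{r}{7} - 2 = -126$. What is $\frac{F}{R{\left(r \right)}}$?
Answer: $\frac{537721}{752556} \approx 0.71453$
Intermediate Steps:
$r = -868$ ($r = 14 + 7 \left(-126\right) = 14 - 882 = -868$)
$F = 537721$
$R{\left(w \right)} = w + w^{2}$ ($R{\left(w \right)} = w^{2} + w = w + w^{2}$)
$\frac{F}{R{\left(r \right)}} = \frac{537721}{\left(-868\right) \left(1 - 868\right)} = \frac{537721}{\left(-868\right) \left(-867\right)} = \frac{537721}{752556}$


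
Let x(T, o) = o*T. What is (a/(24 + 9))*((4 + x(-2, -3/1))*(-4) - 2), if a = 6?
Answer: -84/11 ≈ -7.6364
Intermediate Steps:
x(T, o) = T*o
(a/(24 + 9))*((4 + x(-2, -3/1))*(-4) - 2) = (6/(24 + 9))*((4 - (-6)/1)*(-4) - 2) = (6/33)*((4 - (-6))*(-4) - 2) = ((1/33)*6)*((4 - 2*(-3))*(-4) - 2) = 2*((4 + 6)*(-4) - 2)/11 = 2*(10*(-4) - 2)/11 = 2*(-40 - 2)/11 = (2/11)*(-42) = -84/11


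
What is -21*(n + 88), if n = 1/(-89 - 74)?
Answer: -301203/163 ≈ -1847.9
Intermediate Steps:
n = -1/163 (n = 1/(-163) = -1/163 ≈ -0.0061350)
-21*(n + 88) = -21*(-1/163 + 88) = -21*14343/163 = -301203/163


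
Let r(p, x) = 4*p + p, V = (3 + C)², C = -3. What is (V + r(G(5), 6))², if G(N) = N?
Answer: 625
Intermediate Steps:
V = 0 (V = (3 - 3)² = 0² = 0)
r(p, x) = 5*p
(V + r(G(5), 6))² = (0 + 5*5)² = (0 + 25)² = 25² = 625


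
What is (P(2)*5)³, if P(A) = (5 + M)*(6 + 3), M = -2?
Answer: 2460375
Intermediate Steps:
P(A) = 27 (P(A) = (5 - 2)*(6 + 3) = 3*9 = 27)
(P(2)*5)³ = (27*5)³ = 135³ = 2460375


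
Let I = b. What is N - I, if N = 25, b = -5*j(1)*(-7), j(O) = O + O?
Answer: -45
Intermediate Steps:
j(O) = 2*O
b = 70 (b = -10*(-7) = 70)
I = 70
N - I = 25 - 1*70 = 25 - 70 = -45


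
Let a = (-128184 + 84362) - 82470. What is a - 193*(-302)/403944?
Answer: -25507418681/201972 ≈ -1.2629e+5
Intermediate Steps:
a = -126292 (a = -43822 - 82470 = -126292)
a - 193*(-302)/403944 = -126292 - 193*(-302)/403944 = -126292 - (-58286)/403944 = -126292 - 1*(-29143/201972) = -126292 + 29143/201972 = -25507418681/201972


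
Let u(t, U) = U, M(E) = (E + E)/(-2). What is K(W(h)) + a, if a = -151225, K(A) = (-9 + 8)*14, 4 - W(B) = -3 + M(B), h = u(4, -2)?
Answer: -151239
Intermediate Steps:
M(E) = -E (M(E) = (2*E)*(-½) = -E)
h = -2
W(B) = 7 + B (W(B) = 4 - (-3 - B) = 4 + (3 + B) = 7 + B)
K(A) = -14 (K(A) = -1*14 = -14)
K(W(h)) + a = -14 - 151225 = -151239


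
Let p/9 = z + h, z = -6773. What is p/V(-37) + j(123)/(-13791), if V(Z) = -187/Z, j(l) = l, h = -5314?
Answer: -1088399962/50567 ≈ -21524.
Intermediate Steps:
p = -108783 (p = 9*(-6773 - 5314) = 9*(-12087) = -108783)
p/V(-37) + j(123)/(-13791) = -108783/((-187/(-37))) + 123/(-13791) = -108783/((-187*(-1/37))) + 123*(-1/13791) = -108783/187/37 - 41/4597 = -108783*37/187 - 41/4597 = -236763/11 - 41/4597 = -1088399962/50567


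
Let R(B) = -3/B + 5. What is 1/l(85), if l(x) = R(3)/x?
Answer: 85/4 ≈ 21.250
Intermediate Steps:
R(B) = 5 - 3/B
l(x) = 4/x (l(x) = (5 - 3/3)/x = (5 - 3*1/3)/x = (5 - 1)/x = 4/x)
1/l(85) = 1/(4/85) = 85/4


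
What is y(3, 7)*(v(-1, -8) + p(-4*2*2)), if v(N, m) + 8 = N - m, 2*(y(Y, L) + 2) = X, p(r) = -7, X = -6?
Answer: 40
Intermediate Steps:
y(Y, L) = -5 (y(Y, L) = -2 + (½)*(-6) = -2 - 3 = -5)
v(N, m) = -8 + N - m (v(N, m) = -8 + (N - m) = -8 + N - m)
y(3, 7)*(v(-1, -8) + p(-4*2*2)) = -5*((-8 - 1 - 1*(-8)) - 7) = -5*((-8 - 1 + 8) - 7) = -5*(-1 - 7) = -5*(-8) = 40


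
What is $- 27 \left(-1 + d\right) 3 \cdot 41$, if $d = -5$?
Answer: $19926$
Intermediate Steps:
$- 27 \left(-1 + d\right) 3 \cdot 41 = - 27 \left(-1 - 5\right) 3 \cdot 41 = - 27 \left(\left(-6\right) 3\right) 41 = \left(-27\right) \left(-18\right) 41 = 486 \cdot 41 = 19926$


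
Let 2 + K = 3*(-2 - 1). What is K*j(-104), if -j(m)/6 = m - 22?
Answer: -8316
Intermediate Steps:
K = -11 (K = -2 + 3*(-2 - 1) = -2 + 3*(-3) = -2 - 9 = -11)
j(m) = 132 - 6*m (j(m) = -6*(m - 22) = -6*(-22 + m) = 132 - 6*m)
K*j(-104) = -11*(132 - 6*(-104)) = -11*(132 + 624) = -11*756 = -8316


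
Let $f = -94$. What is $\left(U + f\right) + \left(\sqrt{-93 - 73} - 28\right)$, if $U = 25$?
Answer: $-97 + i \sqrt{166} \approx -97.0 + 12.884 i$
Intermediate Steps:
$\left(U + f\right) + \left(\sqrt{-93 - 73} - 28\right) = \left(25 - 94\right) + \left(\sqrt{-93 - 73} - 28\right) = -69 - \left(28 - \sqrt{-166}\right) = -69 - \left(28 - i \sqrt{166}\right) = -97 + i \sqrt{166}$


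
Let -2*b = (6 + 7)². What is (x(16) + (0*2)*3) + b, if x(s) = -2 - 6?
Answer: -185/2 ≈ -92.500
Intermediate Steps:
x(s) = -8
b = -169/2 (b = -(6 + 7)²/2 = -½*13² = -½*169 = -169/2 ≈ -84.500)
(x(16) + (0*2)*3) + b = (-8 + (0*2)*3) - 169/2 = (-8 + 0*3) - 169/2 = (-8 + 0) - 169/2 = -8 - 169/2 = -185/2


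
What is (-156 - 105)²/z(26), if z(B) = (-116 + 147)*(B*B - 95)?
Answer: 68121/18011 ≈ 3.7822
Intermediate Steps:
z(B) = -2945 + 31*B² (z(B) = 31*(B² - 95) = 31*(-95 + B²) = -2945 + 31*B²)
(-156 - 105)²/z(26) = (-156 - 105)²/(-2945 + 31*26²) = (-261)²/(-2945 + 31*676) = 68121/(-2945 + 20956) = 68121/18011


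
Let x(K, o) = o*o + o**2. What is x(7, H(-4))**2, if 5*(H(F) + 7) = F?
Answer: 9253764/625 ≈ 14806.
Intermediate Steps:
H(F) = -7 + F/5
x(K, o) = 2*o**2 (x(K, o) = o**2 + o**2 = 2*o**2)
x(7, H(-4))**2 = (2*(-7 + (1/5)*(-4))**2)**2 = (2*(-7 - 4/5)**2)**2 = (2*(-39/5)**2)**2 = (2*(1521/25))**2 = (3042/25)**2 = 9253764/625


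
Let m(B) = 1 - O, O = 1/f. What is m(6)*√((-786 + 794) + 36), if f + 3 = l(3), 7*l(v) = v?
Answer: 25*√11/9 ≈ 9.2128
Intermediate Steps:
l(v) = v/7
f = -18/7 (f = -3 + (⅐)*3 = -3 + 3/7 = -18/7 ≈ -2.5714)
O = -7/18 (O = 1/(-18/7) = -7/18 ≈ -0.38889)
m(B) = 25/18 (m(B) = 1 - 1*(-7/18) = 1 + 7/18 = 25/18)
m(6)*√((-786 + 794) + 36) = 25*√((-786 + 794) + 36)/18 = 25*√(8 + 36)/18 = 25*√44/18 = 25*(2*√11)/18 = 25*√11/9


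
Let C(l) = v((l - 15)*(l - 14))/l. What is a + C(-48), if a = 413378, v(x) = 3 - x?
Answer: 6615349/16 ≈ 4.1346e+5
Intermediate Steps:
C(l) = (3 - (-15 + l)*(-14 + l))/l (C(l) = (3 - (l - 15)*(l - 14))/l = (3 - (-15 + l)*(-14 + l))/l)
a + C(-48) = 413378 + (29 - 1*(-48) - 207/(-48)) = 413378 + (29 + 48 - 207*(-1/48)) = 413378 + (29 + 48 + 69/16) = 413378 + 1301/16 = 6615349/16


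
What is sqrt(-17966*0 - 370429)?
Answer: I*sqrt(370429) ≈ 608.63*I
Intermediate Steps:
sqrt(-17966*0 - 370429) = sqrt(0 - 370429) = sqrt(-370429) = I*sqrt(370429)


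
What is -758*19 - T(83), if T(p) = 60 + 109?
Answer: -14571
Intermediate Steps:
T(p) = 169
-758*19 - T(83) = -758*19 - 1*169 = -14402 - 169 = -14571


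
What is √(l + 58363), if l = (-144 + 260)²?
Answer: √71819 ≈ 267.99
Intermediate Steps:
l = 13456 (l = 116² = 13456)
√(l + 58363) = √(13456 + 58363) = √71819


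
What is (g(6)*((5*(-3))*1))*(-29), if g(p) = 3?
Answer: 1305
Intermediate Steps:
(g(6)*((5*(-3))*1))*(-29) = (3*((5*(-3))*1))*(-29) = (3*(-15*1))*(-29) = (3*(-15))*(-29) = -45*(-29) = 1305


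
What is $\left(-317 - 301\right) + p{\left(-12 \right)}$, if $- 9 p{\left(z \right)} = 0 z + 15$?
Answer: $- \frac{1859}{3} \approx -619.67$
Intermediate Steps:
$p{\left(z \right)} = - \frac{5}{3}$ ($p{\left(z \right)} = - \frac{0 z + 15}{9} = - \frac{0 + 15}{9} = \left(- \frac{1}{9}\right) 15 = - \frac{5}{3}$)
$\left(-317 - 301\right) + p{\left(-12 \right)} = \left(-317 - 301\right) - \frac{5}{3} = -618 - \frac{5}{3} = - \frac{1859}{3}$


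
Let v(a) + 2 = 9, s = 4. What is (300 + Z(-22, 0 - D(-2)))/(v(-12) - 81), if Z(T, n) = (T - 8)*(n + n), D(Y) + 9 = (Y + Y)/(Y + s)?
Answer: 180/37 ≈ 4.8649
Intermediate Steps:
D(Y) = -9 + 2*Y/(4 + Y) (D(Y) = -9 + (Y + Y)/(Y + 4) = -9 + (2*Y)/(4 + Y) = -9 + 2*Y/(4 + Y))
v(a) = 7 (v(a) = -2 + 9 = 7)
Z(T, n) = 2*n*(-8 + T) (Z(T, n) = (-8 + T)*(2*n) = 2*n*(-8 + T))
(300 + Z(-22, 0 - D(-2)))/(v(-12) - 81) = (300 + 2*(0 - (-36 - 7*(-2))/(4 - 2))*(-8 - 22))/(7 - 81) = (300 + 2*(0 - (-36 + 14)/2)*(-30))/(-74) = (300 + 2*(0 - (-22)/2)*(-30))*(-1/74) = (300 + 2*(0 - 1*(-11))*(-30))*(-1/74) = (300 + 2*(0 + 11)*(-30))*(-1/74) = (300 + 2*11*(-30))*(-1/74) = (300 - 660)*(-1/74) = -360*(-1/74) = 180/37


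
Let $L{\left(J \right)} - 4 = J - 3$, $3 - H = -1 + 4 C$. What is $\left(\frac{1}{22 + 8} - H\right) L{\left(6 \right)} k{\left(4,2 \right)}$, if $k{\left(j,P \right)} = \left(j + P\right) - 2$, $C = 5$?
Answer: $\frac{6734}{15} \approx 448.93$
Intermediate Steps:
$H = -16$ ($H = 3 - \left(-1 + 4 \cdot 5\right) = 3 - \left(-1 + 20\right) = 3 - 19 = -16$)
$k{\left(j,P \right)} = -2 + P + j$ ($k{\left(j,P \right)} = \left(P + j\right) - 2 = -2 + P + j$)
$L{\left(J \right)} = 1 + J$ ($L{\left(J \right)} = 4 + \left(J - 3\right) = 4 + \left(-3 + J\right) = 1 + J$)
$\left(\frac{1}{22 + 8} - H\right) L{\left(6 \right)} k{\left(4,2 \right)} = \left(\frac{1}{22 + 8} - -16\right) \left(1 + 6\right) \left(-2 + 2 + 4\right) = \left(\frac{1}{30} + 16\right) 7 \cdot 4 = \frac{481}{30} \cdot 7 \cdot 4 = \frac{3367}{30} \cdot 4 = \frac{6734}{15}$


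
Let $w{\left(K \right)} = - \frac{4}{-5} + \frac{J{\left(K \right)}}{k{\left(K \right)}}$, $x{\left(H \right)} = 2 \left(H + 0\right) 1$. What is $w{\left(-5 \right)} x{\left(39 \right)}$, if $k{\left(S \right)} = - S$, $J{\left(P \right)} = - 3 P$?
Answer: $\frac{1482}{5} \approx 296.4$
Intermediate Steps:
$x{\left(H \right)} = 2 H$ ($x{\left(H \right)} = 2 H 1 = 2 H$)
$w{\left(K \right)} = \frac{19}{5}$ ($w{\left(K \right)} = - \frac{4}{-5} + \frac{\left(-3\right) K}{\left(-1\right) K} = \left(-4\right) \left(- \frac{1}{5}\right) + - 3 K \left(- \frac{1}{K}\right) = \frac{4}{5} + 3 = \frac{19}{5}$)
$w{\left(-5 \right)} x{\left(39 \right)} = \frac{19 \cdot 2 \cdot 39}{5} = \frac{19}{5} \cdot 78 = \frac{1482}{5}$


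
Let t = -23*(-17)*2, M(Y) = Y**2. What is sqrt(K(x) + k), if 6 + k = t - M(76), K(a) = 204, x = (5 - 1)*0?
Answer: 2*I*sqrt(1199) ≈ 69.253*I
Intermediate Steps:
t = 782 (t = 391*2 = 782)
x = 0 (x = 4*0 = 0)
k = -5000 (k = -6 + (782 - 1*76**2) = -6 + (782 - 1*5776) = -6 + (782 - 5776) = -6 - 4994 = -5000)
sqrt(K(x) + k) = sqrt(204 - 5000) = sqrt(-4796) = 2*I*sqrt(1199)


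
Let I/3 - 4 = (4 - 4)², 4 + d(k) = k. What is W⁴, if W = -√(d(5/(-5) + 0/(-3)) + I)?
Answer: 49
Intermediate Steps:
d(k) = -4 + k
I = 12 (I = 12 + 3*(4 - 4)² = 12 + 3*0² = 12 + 3*0 = 12 + 0 = 12)
W = -√7 (W = -√((-4 + (5/(-5) + 0/(-3))) + 12) = -√((-4 + (5*(-⅕) + 0*(-⅓))) + 12) = -√((-4 + (-1 + 0)) + 12) = -√((-4 - 1) + 12) = -√(-5 + 12) = -√7 ≈ -2.6458)
W⁴ = (-√7)⁴ = 49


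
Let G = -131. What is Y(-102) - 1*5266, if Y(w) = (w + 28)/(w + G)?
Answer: -1226904/233 ≈ -5265.7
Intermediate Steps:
Y(w) = (28 + w)/(-131 + w) (Y(w) = (w + 28)/(w - 131) = (28 + w)/(-131 + w))
Y(-102) - 1*5266 = (28 - 102)/(-131 - 102) - 1*5266 = -74/(-233) - 5266 = -1/233*(-74) - 5266 = 74/233 - 5266 = -1226904/233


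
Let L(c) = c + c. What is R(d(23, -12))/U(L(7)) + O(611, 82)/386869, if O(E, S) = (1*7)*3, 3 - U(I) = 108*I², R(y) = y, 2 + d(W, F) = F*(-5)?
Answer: -184823/68807415 ≈ -0.0026861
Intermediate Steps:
d(W, F) = -2 - 5*F (d(W, F) = -2 + F*(-5) = -2 - 5*F)
L(c) = 2*c
U(I) = 3 - 108*I²
O(E, S) = 21 (O(E, S) = 7*3 = 21)
R(d(23, -12))/U(L(7)) + O(611, 82)/386869 = (-2 - 5*(-12))/(3 - 108*(2*7)²) + 21/386869 = (-2 + 60)/(3 - 108*14²) + 21*(1/386869) = 58/(3 - 108*196) + 3/55267 = 58/(3 - 21168) + 3/55267 = 58/(-21165) + 3/55267 = 58*(-1/21165) + 3/55267 = -58/21165 + 3/55267 = -184823/68807415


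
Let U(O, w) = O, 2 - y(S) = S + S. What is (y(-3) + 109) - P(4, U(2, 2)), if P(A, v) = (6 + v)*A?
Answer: 85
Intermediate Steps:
y(S) = 2 - 2*S (y(S) = 2 - (S + S) = 2 - 2*S)
P(A, v) = A*(6 + v)
(y(-3) + 109) - P(4, U(2, 2)) = ((2 - 2*(-3)) + 109) - 4*(6 + 2) = ((2 + 6) + 109) - 4*8 = (8 + 109) - 1*32 = 117 - 32 = 85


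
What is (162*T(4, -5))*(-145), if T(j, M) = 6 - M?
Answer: -258390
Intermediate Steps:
(162*T(4, -5))*(-145) = (162*(6 - 1*(-5)))*(-145) = (162*(6 + 5))*(-145) = (162*11)*(-145) = 1782*(-145) = -258390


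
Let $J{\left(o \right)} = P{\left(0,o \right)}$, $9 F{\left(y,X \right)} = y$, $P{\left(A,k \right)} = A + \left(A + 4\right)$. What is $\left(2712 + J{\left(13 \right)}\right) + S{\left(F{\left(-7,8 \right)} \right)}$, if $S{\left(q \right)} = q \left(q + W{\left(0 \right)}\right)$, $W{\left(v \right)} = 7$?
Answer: $\frac{219604}{81} \approx 2711.2$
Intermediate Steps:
$P{\left(A,k \right)} = 4 + 2 A$ ($P{\left(A,k \right)} = A + \left(4 + A\right) = 4 + 2 A$)
$F{\left(y,X \right)} = \frac{y}{9}$
$J{\left(o \right)} = 4$ ($J{\left(o \right)} = 4 + 2 \cdot 0 = 4 + 0 = 4$)
$S{\left(q \right)} = q \left(7 + q\right)$ ($S{\left(q \right)} = q \left(q + 7\right) = q \left(7 + q\right)$)
$\left(2712 + J{\left(13 \right)}\right) + S{\left(F{\left(-7,8 \right)} \right)} = \left(2712 + 4\right) + \frac{1}{9} \left(-7\right) \left(7 + \frac{1}{9} \left(-7\right)\right) = 2716 - \frac{7 \left(7 - \frac{7}{9}\right)}{9} = 2716 - \frac{392}{81} = \frac{219604}{81}$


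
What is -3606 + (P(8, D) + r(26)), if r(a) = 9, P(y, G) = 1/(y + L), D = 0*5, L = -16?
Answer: -28777/8 ≈ -3597.1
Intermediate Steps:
D = 0
P(y, G) = 1/(-16 + y) (P(y, G) = 1/(y - 16) = 1/(-16 + y))
-3606 + (P(8, D) + r(26)) = -3606 + (1/(-16 + 8) + 9) = -3606 + (1/(-8) + 9) = -3606 + (-⅛ + 9) = -3606 + 71/8 = -28777/8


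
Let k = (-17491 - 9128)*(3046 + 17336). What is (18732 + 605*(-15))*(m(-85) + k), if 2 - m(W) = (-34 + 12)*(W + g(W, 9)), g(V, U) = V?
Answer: -5239426556772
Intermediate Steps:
m(W) = 2 + 44*W (m(W) = 2 - (-34 + 12)*(W + W) = 2 - (-22)*2*W = 2 - (-44)*W = 2 + 44*W)
k = -542548458 (k = -26619*20382 = -542548458)
(18732 + 605*(-15))*(m(-85) + k) = (18732 + 605*(-15))*((2 + 44*(-85)) - 542548458) = (18732 - 9075)*((2 - 3740) - 542548458) = 9657*(-3738 - 542548458) = 9657*(-542552196) = -5239426556772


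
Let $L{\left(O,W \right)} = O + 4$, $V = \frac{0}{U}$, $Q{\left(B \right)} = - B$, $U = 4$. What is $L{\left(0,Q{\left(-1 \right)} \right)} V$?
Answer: $0$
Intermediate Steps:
$V = 0$ ($V = \frac{0}{4} = 0 \cdot \frac{1}{4} = 0$)
$L{\left(O,W \right)} = 4 + O$
$L{\left(0,Q{\left(-1 \right)} \right)} V = \left(4 + 0\right) 0 = 4 \cdot 0 = 0$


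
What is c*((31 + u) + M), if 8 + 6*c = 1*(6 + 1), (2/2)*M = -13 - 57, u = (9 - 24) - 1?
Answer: 55/6 ≈ 9.1667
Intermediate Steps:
u = -16 (u = -15 - 1 = -16)
M = -70 (M = -13 - 57 = -70)
c = -1/6 (c = -4/3 + (1*(6 + 1))/6 = -4/3 + (1*7)/6 = -4/3 + (1/6)*7 = -4/3 + 7/6 = -1/6 ≈ -0.16667)
c*((31 + u) + M) = -((31 - 16) - 70)/6 = -(15 - 70)/6 = -1/6*(-55) = 55/6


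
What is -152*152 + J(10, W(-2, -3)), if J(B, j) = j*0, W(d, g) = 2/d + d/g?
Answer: -23104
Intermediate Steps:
J(B, j) = 0
-152*152 + J(10, W(-2, -3)) = -152*152 + 0 = -23104 + 0 = -23104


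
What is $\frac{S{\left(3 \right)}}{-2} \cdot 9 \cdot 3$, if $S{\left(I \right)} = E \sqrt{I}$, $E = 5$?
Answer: $- \frac{135 \sqrt{3}}{2} \approx -116.91$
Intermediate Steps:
$S{\left(I \right)} = 5 \sqrt{I}$
$\frac{S{\left(3 \right)}}{-2} \cdot 9 \cdot 3 = \frac{5 \sqrt{3}}{-2} \cdot 9 \cdot 3 = 5 \sqrt{3} \left(- \frac{1}{2}\right) 9 \cdot 3 = - \frac{5 \sqrt{3}}{2} \cdot 9 \cdot 3 = - \frac{45 \sqrt{3}}{2} \cdot 3 = - \frac{135 \sqrt{3}}{2}$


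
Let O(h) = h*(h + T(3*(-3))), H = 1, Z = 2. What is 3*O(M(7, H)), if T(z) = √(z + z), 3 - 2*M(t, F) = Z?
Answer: ¾ + 9*I*√2/2 ≈ 0.75 + 6.364*I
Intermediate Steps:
M(t, F) = ½ (M(t, F) = 3/2 - ½*2 = 3/2 - 1 = ½)
T(z) = √2*√z (T(z) = √(2*z) = √2*√z)
O(h) = h*(h + 3*I*√2) (O(h) = h*(h + √2*√(3*(-3))) = h*(h + √2*√(-9)) = h*(h + √2*(3*I)) = h*(h + 3*I*√2))
3*O(M(7, H)) = 3*((½ + 3*I*√2)/2) = 3*(¼ + 3*I*√2/2) = ¾ + 9*I*√2/2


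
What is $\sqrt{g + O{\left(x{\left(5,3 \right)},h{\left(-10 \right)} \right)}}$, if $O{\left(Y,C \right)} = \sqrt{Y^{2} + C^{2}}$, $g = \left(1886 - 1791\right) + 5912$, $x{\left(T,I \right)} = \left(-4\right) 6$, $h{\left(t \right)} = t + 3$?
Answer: $4 \sqrt{377} \approx 77.666$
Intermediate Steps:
$h{\left(t \right)} = 3 + t$
$x{\left(T,I \right)} = -24$
$g = 6007$ ($g = 95 + 5912 = 6007$)
$O{\left(Y,C \right)} = \sqrt{C^{2} + Y^{2}}$
$\sqrt{g + O{\left(x{\left(5,3 \right)},h{\left(-10 \right)} \right)}} = \sqrt{6007 + \sqrt{\left(3 - 10\right)^{2} + \left(-24\right)^{2}}} = \sqrt{6007 + \sqrt{\left(-7\right)^{2} + 576}} = \sqrt{6007 + \sqrt{49 + 576}} = \sqrt{6007 + \sqrt{625}} = \sqrt{6007 + 25} = \sqrt{6032} = 4 \sqrt{377}$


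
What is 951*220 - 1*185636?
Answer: 23584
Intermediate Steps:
951*220 - 1*185636 = 209220 - 185636 = 23584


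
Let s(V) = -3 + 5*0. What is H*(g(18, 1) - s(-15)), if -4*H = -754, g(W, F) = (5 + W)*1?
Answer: 4901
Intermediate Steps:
g(W, F) = 5 + W
s(V) = -3 (s(V) = -3 + 0 = -3)
H = 377/2 (H = -¼*(-754) = 377/2 ≈ 188.50)
H*(g(18, 1) - s(-15)) = 377*((5 + 18) - 1*(-3))/2 = 377*(23 + 3)/2 = (377/2)*26 = 4901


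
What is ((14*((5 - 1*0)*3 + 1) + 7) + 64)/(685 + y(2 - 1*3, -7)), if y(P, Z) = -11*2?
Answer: 295/663 ≈ 0.44495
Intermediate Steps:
y(P, Z) = -22
((14*((5 - 1*0)*3 + 1) + 7) + 64)/(685 + y(2 - 1*3, -7)) = ((14*((5 - 1*0)*3 + 1) + 7) + 64)/(685 - 22) = ((14*((5 + 0)*3 + 1) + 7) + 64)/663 = ((14*(5*3 + 1) + 7) + 64)*(1/663) = ((14*(15 + 1) + 7) + 64)*(1/663) = ((14*16 + 7) + 64)*(1/663) = ((224 + 7) + 64)*(1/663) = (231 + 64)*(1/663) = 295*(1/663) = 295/663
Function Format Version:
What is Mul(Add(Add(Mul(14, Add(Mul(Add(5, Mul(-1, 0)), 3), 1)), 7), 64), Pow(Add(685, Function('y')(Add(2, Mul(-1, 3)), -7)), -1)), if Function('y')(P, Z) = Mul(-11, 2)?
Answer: Rational(295, 663) ≈ 0.44495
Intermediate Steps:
Function('y')(P, Z) = -22
Mul(Add(Add(Mul(14, Add(Mul(Add(5, Mul(-1, 0)), 3), 1)), 7), 64), Pow(Add(685, Function('y')(Add(2, Mul(-1, 3)), -7)), -1)) = Mul(Add(Add(Mul(14, Add(Mul(Add(5, Mul(-1, 0)), 3), 1)), 7), 64), Pow(Add(685, -22), -1)) = Mul(Add(Add(Mul(14, Add(Mul(Add(5, 0), 3), 1)), 7), 64), Pow(663, -1)) = Mul(Add(Add(Mul(14, Add(Mul(5, 3), 1)), 7), 64), Rational(1, 663)) = Mul(Add(Add(Mul(14, Add(15, 1)), 7), 64), Rational(1, 663)) = Mul(Add(Add(Mul(14, 16), 7), 64), Rational(1, 663)) = Mul(Add(Add(224, 7), 64), Rational(1, 663)) = Mul(Add(231, 64), Rational(1, 663)) = Mul(295, Rational(1, 663)) = Rational(295, 663)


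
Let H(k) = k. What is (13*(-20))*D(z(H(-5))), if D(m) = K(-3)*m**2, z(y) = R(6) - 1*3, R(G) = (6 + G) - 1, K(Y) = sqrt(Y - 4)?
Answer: -16640*I*sqrt(7) ≈ -44025.0*I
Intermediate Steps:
K(Y) = sqrt(-4 + Y)
R(G) = 5 + G
z(y) = 8 (z(y) = (5 + 6) - 1*3 = 11 - 3 = 8)
D(m) = I*sqrt(7)*m**2 (D(m) = sqrt(-4 - 3)*m**2 = sqrt(-7)*m**2 = (I*sqrt(7))*m**2 = I*sqrt(7)*m**2)
(13*(-20))*D(z(H(-5))) = (13*(-20))*(I*sqrt(7)*8**2) = -260*I*sqrt(7)*64 = -16640*I*sqrt(7)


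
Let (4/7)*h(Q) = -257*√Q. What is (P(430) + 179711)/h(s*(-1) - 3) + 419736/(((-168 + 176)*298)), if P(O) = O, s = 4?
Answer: 52467/298 + 720564*I*√7/12593 ≈ 176.06 + 151.39*I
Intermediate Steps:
h(Q) = -1799*√Q/4 (h(Q) = 7*(-257*√Q)/4 = -1799*√Q/4)
(P(430) + 179711)/h(s*(-1) - 3) + 419736/(((-168 + 176)*298)) = (430 + 179711)/((-1799*√(4*(-1) - 3)/4)) + 419736/(((-168 + 176)*298)) = 180141/((-1799*√(-4 - 3)/4)) + 419736/((8*298)) = 180141/((-1799*I*√7/4)) + 419736/2384 = 180141/((-1799*I*√7/4)) + 419736*(1/2384) = 180141/((-1799*I*√7/4)) + 52467/298 = 180141*(4*I*√7/12593) + 52467/298 = 720564*I*√7/12593 + 52467/298 = 52467/298 + 720564*I*√7/12593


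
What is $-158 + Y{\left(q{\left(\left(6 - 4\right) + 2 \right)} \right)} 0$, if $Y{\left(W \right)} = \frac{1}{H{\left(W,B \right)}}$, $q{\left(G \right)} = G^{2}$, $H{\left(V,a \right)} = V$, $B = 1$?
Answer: $-158$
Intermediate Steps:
$Y{\left(W \right)} = \frac{1}{W}$
$-158 + Y{\left(q{\left(\left(6 - 4\right) + 2 \right)} \right)} 0 = -158 + \frac{1}{\left(\left(6 - 4\right) + 2\right)^{2}} \cdot 0 = -158 + \frac{1}{\left(2 + 2\right)^{2}} \cdot 0 = -158 + \frac{1}{4^{2}} \cdot 0 = -158 + \frac{1}{16} \cdot 0 = -158 + 0 = -158$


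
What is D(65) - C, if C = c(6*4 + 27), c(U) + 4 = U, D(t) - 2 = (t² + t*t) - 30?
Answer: 8375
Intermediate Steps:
D(t) = -28 + 2*t² (D(t) = 2 + ((t² + t*t) - 30) = 2 + ((t² + t²) - 30) = 2 + (2*t² - 30) = 2 + (-30 + 2*t²) = -28 + 2*t²)
c(U) = -4 + U
C = 47 (C = -4 + (6*4 + 27) = -4 + (24 + 27) = -4 + 51 = 47)
D(65) - C = (-28 + 2*65²) - 1*47 = (-28 + 2*4225) - 47 = (-28 + 8450) - 47 = 8422 - 47 = 8375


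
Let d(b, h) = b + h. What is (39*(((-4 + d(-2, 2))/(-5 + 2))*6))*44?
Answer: 13728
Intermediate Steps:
(39*(((-4 + d(-2, 2))/(-5 + 2))*6))*44 = (39*(((-4 + (-2 + 2))/(-5 + 2))*6))*44 = (39*(((-4 + 0)/(-3))*6))*44 = (39*(-4*(-⅓)*6))*44 = (39*((4/3)*6))*44 = (39*8)*44 = 312*44 = 13728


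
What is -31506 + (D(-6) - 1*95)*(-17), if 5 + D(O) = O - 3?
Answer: -29653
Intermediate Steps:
D(O) = -8 + O (D(O) = -5 + (O - 3) = -5 + (-3 + O) = -8 + O)
-31506 + (D(-6) - 1*95)*(-17) = -31506 + ((-8 - 6) - 1*95)*(-17) = -31506 + (-14 - 95)*(-17) = -31506 - 109*(-17) = -31506 + 1853 = -29653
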